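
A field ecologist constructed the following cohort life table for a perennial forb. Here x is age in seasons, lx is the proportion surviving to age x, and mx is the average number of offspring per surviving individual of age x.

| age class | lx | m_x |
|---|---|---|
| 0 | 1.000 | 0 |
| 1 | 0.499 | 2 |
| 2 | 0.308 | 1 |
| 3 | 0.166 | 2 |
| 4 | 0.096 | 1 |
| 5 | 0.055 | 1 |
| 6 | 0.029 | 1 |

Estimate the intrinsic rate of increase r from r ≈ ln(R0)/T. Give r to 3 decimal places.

R0 = Σ lx·mx = 0 + 0.998 + 0.308 + 0.332 + 0.096 + 0.055 + 0.029 = 1.818
Σ x·lx·mx = 3.443; T = 3.443/1.818 = 1.89384…
r ≈ ln(R0)/T = ln(1.818)/1.89384… = 0.31562… → 0.316

0.316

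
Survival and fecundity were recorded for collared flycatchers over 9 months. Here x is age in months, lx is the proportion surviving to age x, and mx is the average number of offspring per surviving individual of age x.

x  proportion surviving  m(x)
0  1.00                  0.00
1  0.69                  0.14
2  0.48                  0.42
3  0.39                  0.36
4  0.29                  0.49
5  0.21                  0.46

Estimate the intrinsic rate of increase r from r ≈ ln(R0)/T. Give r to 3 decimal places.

-0.134

R0 = Σ lx·mx = 0 + 0.0966 + 0.2016 + 0.1404 + 0.1421 + 0.0966 = 0.6773
Σ x·lx·mx = 1.9724; T = 1.9724/0.6773 = 2.91215…
r ≈ ln(R0)/T = ln(0.6773)/2.91215… = -0.1338… → -0.134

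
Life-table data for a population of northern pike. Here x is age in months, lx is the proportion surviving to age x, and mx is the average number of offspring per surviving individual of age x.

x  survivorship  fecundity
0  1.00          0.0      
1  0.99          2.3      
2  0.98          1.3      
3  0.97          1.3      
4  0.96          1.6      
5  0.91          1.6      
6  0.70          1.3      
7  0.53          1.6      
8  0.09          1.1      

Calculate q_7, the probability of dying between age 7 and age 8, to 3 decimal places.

0.830

q_7 = (l_7 − l_8) / l_7 = (0.53 − 0.09) / 0.53
     = 0.44 / 0.53 = 0.830189… → 0.830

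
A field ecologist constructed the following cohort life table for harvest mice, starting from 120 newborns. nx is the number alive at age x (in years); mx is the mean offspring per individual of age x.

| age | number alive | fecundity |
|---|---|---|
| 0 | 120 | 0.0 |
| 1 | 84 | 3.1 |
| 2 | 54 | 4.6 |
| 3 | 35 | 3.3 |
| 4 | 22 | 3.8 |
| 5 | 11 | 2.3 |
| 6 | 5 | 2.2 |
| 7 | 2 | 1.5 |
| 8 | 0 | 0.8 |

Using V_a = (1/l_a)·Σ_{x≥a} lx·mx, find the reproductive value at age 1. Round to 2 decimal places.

8.90

lx = nx/n0 = nx/120: 1, 0.7, 0.45, 0.29167…, 0.18333…, 0.09167…, 0.04167…, 0.01667…, 0
lx·mx for x ≥ 1: 2.17, 2.07, 0.9625…, 0.696667…, 0.210833…, 0.091667…, 0.025…, 0 → sum = 6.226667…
V_1 = 6.226667… / l_1 = 6.226667… / 0.7 = 8.895238… → 8.90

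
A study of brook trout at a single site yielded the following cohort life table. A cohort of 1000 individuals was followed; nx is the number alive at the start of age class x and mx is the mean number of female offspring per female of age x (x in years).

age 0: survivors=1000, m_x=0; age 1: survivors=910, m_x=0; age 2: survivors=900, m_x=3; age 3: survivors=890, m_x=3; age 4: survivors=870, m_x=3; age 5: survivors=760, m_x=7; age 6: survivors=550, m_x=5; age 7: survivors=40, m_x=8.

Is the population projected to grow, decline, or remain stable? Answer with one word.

lx = nx/n0 = nx/1000: 1, 0.91, 0.9, 0.89, 0.87, 0.76, 0.55, 0.04
R0 = Σ lx·mx = 0 + 0 + 2.7 + 2.67 + 2.61 + 5.32 + 2.75 + 0.32 = 16.37
R0 > 1, so the population is growing.

growing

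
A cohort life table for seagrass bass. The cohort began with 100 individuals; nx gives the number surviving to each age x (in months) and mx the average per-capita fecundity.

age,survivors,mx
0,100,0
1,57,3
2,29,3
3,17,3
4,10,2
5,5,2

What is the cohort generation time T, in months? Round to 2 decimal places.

lx = nx/n0 = nx/100: 1, 0.57, 0.29, 0.17, 0.1, 0.05
lx·mx: 0, 1.71, 0.87, 0.51, 0.2, 0.1 → R0 = 3.39
x·lx·mx: 0, 1.71, 1.74, 1.53, 0.8, 0.5 → Σ = 6.28
T = 6.28 / 3.39 = 1.852507… → 1.85

1.85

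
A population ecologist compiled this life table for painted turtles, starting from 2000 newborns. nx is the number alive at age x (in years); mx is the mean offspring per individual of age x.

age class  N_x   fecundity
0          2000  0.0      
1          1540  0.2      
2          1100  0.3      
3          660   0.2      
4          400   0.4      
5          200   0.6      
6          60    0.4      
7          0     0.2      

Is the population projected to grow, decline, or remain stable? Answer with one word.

lx = nx/n0 = nx/2000: 1, 0.77, 0.55, 0.33, 0.2, 0.1, 0.03, 0
R0 = Σ lx·mx = 0 + 0.154 + 0.165 + 0.066 + 0.08 + 0.06 + 0.012 + 0 = 0.537
R0 < 1, so the population is declining.

declining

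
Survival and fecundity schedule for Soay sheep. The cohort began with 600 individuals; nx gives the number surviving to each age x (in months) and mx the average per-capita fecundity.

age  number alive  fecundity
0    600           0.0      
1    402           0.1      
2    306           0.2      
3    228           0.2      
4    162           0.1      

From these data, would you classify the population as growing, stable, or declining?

declining

lx = nx/n0 = nx/600: 1, 0.67, 0.51, 0.38, 0.27
R0 = Σ lx·mx = 0 + 0.067 + 0.102 + 0.076 + 0.027 = 0.272
R0 < 1, so the population is declining.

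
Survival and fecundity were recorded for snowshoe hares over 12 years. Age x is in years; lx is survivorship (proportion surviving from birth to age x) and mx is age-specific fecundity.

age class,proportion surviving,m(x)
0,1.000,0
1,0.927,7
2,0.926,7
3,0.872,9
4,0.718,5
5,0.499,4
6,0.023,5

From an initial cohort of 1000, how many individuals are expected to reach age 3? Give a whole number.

872

Expected survivors = N0 · l_3 = 1000 × 0.872 = 872 → 872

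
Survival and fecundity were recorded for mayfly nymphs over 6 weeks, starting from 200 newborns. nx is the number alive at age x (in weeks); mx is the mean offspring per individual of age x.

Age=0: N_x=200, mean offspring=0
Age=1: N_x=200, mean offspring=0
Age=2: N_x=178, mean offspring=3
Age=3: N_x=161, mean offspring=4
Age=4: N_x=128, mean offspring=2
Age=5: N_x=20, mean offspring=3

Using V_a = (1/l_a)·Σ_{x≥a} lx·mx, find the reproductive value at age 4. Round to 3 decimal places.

lx = nx/n0 = nx/200: 1, 1, 0.89, 0.805, 0.64, 0.1
lx·mx for x ≥ 4: 1.28, 0.3 → sum = 1.58
V_4 = 1.58 / l_4 = 1.58 / 0.64 = 2.46875 → 2.469

2.469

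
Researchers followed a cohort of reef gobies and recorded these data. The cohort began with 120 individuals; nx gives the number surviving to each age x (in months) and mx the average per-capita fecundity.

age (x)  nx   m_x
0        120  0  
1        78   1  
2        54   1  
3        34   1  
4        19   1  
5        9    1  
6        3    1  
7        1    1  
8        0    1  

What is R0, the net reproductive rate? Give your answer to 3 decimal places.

1.650

lx = nx/n0 = nx/120: 1, 0.65, 0.45, 0.28333…, 0.15833…, 0.075, 0.025, 0.00833…, 0
lx·mx by age: 0, 0.65, 0.45, 0.283333…, 0.158333…, 0.075, 0.025, 0.008333…, 0
R0 = Σ lx·mx = 1.65… → 1.650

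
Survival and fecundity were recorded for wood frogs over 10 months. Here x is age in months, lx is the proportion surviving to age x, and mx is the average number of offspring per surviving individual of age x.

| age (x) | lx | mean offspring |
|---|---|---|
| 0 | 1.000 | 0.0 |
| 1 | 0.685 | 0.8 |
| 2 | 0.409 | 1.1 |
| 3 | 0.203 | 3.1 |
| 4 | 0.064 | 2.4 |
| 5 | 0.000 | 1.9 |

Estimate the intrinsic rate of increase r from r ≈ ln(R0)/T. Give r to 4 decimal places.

0.2602

R0 = Σ lx·mx = 0 + 0.548 + 0.4499 + 0.6293 + 0.1536 + 0 = 1.7808
Σ x·lx·mx = 3.9501; T = 3.9501/1.7808 = 2.21816…
r ≈ ln(R0)/T = ln(1.7808)/2.21816… = 0.260154… → 0.2602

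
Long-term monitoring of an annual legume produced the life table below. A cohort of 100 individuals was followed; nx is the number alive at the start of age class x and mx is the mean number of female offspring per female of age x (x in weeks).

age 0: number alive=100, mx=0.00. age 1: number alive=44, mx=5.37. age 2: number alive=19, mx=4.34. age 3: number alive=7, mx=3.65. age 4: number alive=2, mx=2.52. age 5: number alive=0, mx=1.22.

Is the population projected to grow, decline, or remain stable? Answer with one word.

growing

lx = nx/n0 = nx/100: 1, 0.44, 0.19, 0.07, 0.02, 0
R0 = Σ lx·mx = 0 + 2.3628 + 0.8246 + 0.2555 + 0.0504 + 0 = 3.4933
R0 > 1, so the population is growing.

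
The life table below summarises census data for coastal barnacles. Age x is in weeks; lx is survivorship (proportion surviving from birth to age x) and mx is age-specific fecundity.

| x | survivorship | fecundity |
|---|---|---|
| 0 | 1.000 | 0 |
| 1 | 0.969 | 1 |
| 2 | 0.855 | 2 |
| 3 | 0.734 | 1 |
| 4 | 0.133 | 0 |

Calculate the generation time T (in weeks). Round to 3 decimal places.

1.931

lx·mx: 0, 0.969, 1.71, 0.734, 0 → R0 = 3.413
x·lx·mx: 0, 0.969, 3.42, 2.202, 0 → Σ = 6.591
T = 6.591 / 3.413 = 1.931146… → 1.931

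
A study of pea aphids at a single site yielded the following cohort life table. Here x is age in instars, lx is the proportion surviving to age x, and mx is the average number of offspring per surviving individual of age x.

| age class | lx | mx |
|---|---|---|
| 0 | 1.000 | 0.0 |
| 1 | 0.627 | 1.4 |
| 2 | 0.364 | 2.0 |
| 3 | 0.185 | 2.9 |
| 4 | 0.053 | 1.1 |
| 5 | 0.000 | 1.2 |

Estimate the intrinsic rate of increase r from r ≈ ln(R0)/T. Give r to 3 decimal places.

R0 = Σ lx·mx = 0 + 0.8778 + 0.728 + 0.5365 + 0.0583 + 0 = 2.2006
Σ x·lx·mx = 4.1765; T = 4.1765/2.2006 = 1.89789…
r ≈ ln(R0)/T = ln(2.2006)/1.89789… = 0.41558… → 0.416

0.416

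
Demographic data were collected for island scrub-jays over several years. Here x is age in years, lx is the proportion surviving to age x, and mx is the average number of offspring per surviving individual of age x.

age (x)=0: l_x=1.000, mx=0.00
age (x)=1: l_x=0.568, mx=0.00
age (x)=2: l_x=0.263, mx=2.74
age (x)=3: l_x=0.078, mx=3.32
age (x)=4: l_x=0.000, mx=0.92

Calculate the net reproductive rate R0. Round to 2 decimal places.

lx·mx by age: 0, 0, 0.72062, 0.25896, 0
R0 = Σ lx·mx = 0.97958 → 0.98

0.98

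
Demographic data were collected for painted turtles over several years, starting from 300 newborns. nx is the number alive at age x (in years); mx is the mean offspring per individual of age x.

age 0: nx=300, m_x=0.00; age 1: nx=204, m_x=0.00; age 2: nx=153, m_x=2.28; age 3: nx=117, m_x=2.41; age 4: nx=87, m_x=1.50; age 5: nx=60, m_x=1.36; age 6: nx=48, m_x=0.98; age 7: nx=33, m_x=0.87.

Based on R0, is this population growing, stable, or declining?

lx = nx/n0 = nx/300: 1, 0.68, 0.51, 0.39, 0.29, 0.2, 0.16, 0.11
R0 = Σ lx·mx = 0 + 0 + 1.1628 + 0.9399 + 0.435 + 0.272 + 0.1568 + 0.0957 = 3.0622
R0 > 1, so the population is growing.

growing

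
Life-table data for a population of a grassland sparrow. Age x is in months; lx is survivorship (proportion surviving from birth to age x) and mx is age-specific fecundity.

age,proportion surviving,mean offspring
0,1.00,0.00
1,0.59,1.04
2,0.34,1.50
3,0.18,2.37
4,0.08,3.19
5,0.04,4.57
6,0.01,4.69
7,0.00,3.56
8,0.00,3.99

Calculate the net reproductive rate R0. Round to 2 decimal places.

lx·mx by age: 0, 0.6136, 0.51, 0.4266, 0.2552, 0.1828, 0.0469, 0, 0
R0 = Σ lx·mx = 2.0351 → 2.04

2.04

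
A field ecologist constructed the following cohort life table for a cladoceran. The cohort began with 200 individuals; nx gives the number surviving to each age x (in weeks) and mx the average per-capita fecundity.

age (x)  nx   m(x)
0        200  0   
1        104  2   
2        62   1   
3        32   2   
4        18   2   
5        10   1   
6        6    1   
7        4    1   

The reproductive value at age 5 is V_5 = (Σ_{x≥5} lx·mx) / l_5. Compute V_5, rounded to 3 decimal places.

2.000

lx = nx/n0 = nx/200: 1, 0.52, 0.31, 0.16, 0.09, 0.05, 0.03, 0.02
lx·mx for x ≥ 5: 0.05, 0.03, 0.02 → sum = 0.1
V_5 = 0.1 / l_5 = 0.1 / 0.05 = 2 → 2.000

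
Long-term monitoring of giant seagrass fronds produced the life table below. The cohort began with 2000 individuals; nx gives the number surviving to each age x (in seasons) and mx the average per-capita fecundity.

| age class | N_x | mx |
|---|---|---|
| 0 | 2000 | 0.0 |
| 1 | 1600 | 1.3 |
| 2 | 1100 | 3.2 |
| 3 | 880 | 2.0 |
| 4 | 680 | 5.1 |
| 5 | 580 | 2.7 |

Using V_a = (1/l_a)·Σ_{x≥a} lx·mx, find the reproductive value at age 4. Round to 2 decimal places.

7.40

lx = nx/n0 = nx/2000: 1, 0.8, 0.55, 0.44, 0.34, 0.29
lx·mx for x ≥ 4: 1.734, 0.783 → sum = 2.517
V_4 = 2.517 / l_4 = 2.517 / 0.34 = 7.402941… → 7.40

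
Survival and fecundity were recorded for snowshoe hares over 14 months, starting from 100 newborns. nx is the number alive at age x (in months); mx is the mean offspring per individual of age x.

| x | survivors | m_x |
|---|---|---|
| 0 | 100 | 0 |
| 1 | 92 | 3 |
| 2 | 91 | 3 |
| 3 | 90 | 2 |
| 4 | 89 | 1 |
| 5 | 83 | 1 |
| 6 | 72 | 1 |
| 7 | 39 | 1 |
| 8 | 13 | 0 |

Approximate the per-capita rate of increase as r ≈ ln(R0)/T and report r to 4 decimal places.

0.8253

lx = nx/n0 = nx/100: 1, 0.92, 0.91, 0.9, 0.89, 0.83, 0.72, 0.39, 0.13
R0 = Σ lx·mx = 0 + 2.76 + 2.73 + 1.8 + 0.89 + 0.83 + 0.72 + 0.39 + 0 = 10.12
Σ x·lx·mx = 28.38; T = 28.38/10.12 = 2.80435…
r ≈ ln(R0)/T = ln(10.12)/2.80435… = 0.82533… → 0.8253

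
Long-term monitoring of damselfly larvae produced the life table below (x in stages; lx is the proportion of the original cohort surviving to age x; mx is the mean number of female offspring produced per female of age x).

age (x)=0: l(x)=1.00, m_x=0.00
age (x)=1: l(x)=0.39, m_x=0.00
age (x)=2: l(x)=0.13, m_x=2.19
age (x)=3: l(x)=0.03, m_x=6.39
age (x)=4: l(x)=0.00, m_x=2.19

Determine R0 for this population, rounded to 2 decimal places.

lx·mx by age: 0, 0, 0.2847, 0.1917, 0
R0 = Σ lx·mx = 0.4764 → 0.48

0.48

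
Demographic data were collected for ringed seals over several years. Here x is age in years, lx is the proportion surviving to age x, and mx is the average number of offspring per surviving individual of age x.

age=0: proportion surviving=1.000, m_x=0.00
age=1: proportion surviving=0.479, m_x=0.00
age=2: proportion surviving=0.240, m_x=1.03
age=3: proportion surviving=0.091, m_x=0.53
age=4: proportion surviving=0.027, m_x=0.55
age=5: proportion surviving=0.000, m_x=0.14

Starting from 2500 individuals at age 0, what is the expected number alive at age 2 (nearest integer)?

600

Expected survivors = N0 · l_2 = 2500 × 0.240 = 600 → 600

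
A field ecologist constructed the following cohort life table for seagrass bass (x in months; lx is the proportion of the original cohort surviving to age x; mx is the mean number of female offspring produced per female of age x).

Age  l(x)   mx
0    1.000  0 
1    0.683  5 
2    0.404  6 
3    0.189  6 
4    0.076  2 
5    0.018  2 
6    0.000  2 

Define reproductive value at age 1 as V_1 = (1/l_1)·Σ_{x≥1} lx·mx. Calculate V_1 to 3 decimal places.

10.485

lx·mx for x ≥ 1: 3.415, 2.424, 1.134, 0.152, 0.036, 0 → sum = 7.161
V_1 = 7.161 / l_1 = 7.161 / 0.683 = 10.484627… → 10.485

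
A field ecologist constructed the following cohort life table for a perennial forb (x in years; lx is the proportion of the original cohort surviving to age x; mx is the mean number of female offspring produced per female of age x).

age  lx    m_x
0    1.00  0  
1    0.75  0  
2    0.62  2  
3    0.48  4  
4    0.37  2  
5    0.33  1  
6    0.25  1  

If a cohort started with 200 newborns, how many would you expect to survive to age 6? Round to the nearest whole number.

Expected survivors = N0 · l_6 = 200 × 0.25 = 50 → 50

50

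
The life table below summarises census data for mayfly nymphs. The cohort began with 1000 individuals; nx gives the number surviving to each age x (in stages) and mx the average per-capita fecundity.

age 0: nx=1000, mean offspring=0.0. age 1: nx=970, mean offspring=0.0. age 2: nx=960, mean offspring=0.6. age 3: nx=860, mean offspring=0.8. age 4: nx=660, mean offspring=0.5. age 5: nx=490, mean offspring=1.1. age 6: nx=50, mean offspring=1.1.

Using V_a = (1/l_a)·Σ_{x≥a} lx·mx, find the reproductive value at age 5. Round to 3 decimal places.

lx = nx/n0 = nx/1000: 1, 0.97, 0.96, 0.86, 0.66, 0.49, 0.05
lx·mx for x ≥ 5: 0.539, 0.055 → sum = 0.594
V_5 = 0.594 / l_5 = 0.594 / 0.49 = 1.212245… → 1.212

1.212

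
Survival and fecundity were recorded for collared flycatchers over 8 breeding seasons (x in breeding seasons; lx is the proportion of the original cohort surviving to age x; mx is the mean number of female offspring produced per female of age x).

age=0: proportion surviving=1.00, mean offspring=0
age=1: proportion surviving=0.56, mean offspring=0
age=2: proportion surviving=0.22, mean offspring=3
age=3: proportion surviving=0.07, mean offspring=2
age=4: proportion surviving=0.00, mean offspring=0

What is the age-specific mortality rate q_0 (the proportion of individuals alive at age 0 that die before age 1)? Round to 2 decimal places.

0.44

q_0 = (l_0 − l_1) / l_0 = (1 − 0.56) / 1
     = 0.44 / 1 = 0.44 → 0.44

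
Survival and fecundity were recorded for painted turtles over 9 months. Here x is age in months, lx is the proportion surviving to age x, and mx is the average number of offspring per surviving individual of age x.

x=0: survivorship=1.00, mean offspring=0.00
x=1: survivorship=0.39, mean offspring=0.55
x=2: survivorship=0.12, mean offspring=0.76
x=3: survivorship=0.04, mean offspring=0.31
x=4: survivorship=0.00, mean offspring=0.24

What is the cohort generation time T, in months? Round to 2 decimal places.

lx·mx: 0, 0.2145, 0.0912, 0.0124, 0 → R0 = 0.3181
x·lx·mx: 0, 0.2145, 0.1824, 0.0372, 0 → Σ = 0.4341
T = 0.4341 / 0.3181 = 1.364665… → 1.36

1.36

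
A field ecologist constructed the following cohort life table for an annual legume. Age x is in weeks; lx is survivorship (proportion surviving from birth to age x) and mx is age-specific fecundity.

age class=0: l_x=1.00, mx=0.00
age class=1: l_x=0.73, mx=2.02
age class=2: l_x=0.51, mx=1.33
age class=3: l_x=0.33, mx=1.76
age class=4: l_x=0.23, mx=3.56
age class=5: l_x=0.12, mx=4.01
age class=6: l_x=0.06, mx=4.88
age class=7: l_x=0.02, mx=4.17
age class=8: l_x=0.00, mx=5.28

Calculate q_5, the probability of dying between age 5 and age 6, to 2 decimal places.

q_5 = (l_5 − l_6) / l_5 = (0.12 − 0.06) / 0.12
     = 0.06 / 0.12 = 0.5 → 0.50

0.50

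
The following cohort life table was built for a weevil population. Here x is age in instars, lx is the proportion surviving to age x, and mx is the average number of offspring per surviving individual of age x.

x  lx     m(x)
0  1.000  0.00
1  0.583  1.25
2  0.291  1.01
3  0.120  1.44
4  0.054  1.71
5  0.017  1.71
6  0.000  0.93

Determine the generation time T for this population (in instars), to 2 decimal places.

lx·mx: 0, 0.72875, 0.29391, 0.1728, 0.09234, 0.02907, 0 → R0 = 1.31687
x·lx·mx: 0, 0.72875, 0.58782, 0.5184, 0.36936, 0.14535, 0 → Σ = 2.34968
T = 2.34968 / 1.31687 = 1.784292… → 1.78

1.78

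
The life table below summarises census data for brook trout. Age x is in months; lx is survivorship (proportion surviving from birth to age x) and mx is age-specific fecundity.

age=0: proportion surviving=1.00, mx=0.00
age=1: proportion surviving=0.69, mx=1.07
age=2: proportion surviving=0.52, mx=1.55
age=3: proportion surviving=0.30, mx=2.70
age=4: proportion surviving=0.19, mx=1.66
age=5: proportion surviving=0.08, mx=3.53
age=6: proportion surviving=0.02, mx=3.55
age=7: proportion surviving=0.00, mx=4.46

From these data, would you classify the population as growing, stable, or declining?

growing

R0 = Σ lx·mx = 0 + 0.7383 + 0.806 + 0.81 + 0.3154 + 0.2824 + 0.071 + 0 = 3.0231
R0 > 1, so the population is growing.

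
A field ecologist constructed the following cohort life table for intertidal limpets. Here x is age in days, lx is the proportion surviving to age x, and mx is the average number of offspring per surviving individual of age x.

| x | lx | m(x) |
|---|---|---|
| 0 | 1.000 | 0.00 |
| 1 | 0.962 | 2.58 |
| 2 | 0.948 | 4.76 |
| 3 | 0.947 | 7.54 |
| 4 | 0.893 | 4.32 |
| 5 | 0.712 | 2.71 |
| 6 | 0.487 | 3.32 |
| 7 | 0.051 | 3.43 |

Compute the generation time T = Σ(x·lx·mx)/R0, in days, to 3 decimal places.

3.175

lx·mx: 0, 2.48196, 4.51248, 7.14038, 3.85776, 1.92952, 1.61684, 0.17493 → R0 = 21.71387
x·lx·mx: 0, 2.48196, 9.02496, 21.42114, 15.43104, 9.6476, 9.70104, 1.22451 → Σ = 68.93225
T = 68.93225 / 21.71387 = 3.174572… → 3.175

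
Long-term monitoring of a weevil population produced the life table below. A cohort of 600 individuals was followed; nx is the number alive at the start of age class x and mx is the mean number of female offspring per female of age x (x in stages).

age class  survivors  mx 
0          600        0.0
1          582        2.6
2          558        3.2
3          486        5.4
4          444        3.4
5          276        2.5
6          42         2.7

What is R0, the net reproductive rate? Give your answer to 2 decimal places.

13.73

lx = nx/n0 = nx/600: 1, 0.97, 0.93, 0.81, 0.74, 0.46, 0.07
lx·mx by age: 0, 2.522, 2.976, 4.374, 2.516, 1.15, 0.189
R0 = Σ lx·mx = 13.727 → 13.73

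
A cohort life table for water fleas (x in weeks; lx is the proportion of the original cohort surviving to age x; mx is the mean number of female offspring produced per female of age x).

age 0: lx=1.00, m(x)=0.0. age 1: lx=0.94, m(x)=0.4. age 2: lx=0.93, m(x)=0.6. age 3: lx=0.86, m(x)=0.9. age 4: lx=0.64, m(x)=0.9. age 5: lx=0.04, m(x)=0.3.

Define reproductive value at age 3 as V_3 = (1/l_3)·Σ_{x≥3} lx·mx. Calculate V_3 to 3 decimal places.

lx·mx for x ≥ 3: 0.774, 0.576, 0.012 → sum = 1.362
V_3 = 1.362 / l_3 = 1.362 / 0.86 = 1.583721… → 1.584

1.584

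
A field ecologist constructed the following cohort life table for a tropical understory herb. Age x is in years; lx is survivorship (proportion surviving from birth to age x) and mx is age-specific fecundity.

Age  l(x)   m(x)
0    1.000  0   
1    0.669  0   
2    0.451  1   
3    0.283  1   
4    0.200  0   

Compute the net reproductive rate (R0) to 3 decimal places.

lx·mx by age: 0, 0, 0.451, 0.283, 0
R0 = Σ lx·mx = 0.734 → 0.734

0.734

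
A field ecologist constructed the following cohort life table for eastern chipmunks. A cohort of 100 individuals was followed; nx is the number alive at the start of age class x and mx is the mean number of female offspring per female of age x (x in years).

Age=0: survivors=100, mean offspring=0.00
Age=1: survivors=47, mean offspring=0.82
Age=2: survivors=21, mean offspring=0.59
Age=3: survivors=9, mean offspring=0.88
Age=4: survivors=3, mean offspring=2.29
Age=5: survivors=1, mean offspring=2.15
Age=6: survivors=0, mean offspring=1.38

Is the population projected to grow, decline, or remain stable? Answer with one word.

declining

lx = nx/n0 = nx/100: 1, 0.47, 0.21, 0.09, 0.03, 0.01, 0
R0 = Σ lx·mx = 0 + 0.3854 + 0.1239 + 0.0792 + 0.0687 + 0.0215 + 0 = 0.6787
R0 < 1, so the population is declining.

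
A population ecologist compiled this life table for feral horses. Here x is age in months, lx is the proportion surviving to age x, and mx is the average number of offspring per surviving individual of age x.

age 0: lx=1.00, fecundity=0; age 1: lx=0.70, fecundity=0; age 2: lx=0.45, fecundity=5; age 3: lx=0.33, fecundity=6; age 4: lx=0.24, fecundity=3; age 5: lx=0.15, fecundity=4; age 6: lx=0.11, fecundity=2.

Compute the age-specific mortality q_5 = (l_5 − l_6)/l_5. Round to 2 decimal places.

q_5 = (l_5 − l_6) / l_5 = (0.15 − 0.11) / 0.15
     = 0.04 / 0.15 = 0.266667… → 0.27

0.27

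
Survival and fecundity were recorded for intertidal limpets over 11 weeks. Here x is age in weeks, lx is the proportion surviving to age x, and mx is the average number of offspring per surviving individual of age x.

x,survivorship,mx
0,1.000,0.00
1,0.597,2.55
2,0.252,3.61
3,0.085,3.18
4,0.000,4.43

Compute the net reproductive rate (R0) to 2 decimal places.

lx·mx by age: 0, 1.52235, 0.90972, 0.2703, 0
R0 = Σ lx·mx = 2.70237 → 2.70

2.70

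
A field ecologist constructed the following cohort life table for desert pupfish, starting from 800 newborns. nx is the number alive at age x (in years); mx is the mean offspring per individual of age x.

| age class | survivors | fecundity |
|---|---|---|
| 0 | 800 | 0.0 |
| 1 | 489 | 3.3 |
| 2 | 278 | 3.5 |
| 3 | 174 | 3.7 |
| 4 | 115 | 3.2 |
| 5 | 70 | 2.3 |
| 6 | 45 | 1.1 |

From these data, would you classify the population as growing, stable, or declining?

lx = nx/n0 = nx/800: 1, 0.61125, 0.3475, 0.2175, 0.14375, 0.0875, 0.05625
R0 = Σ lx·mx = 0 + 2.017125 + 1.21625 + 0.80475 + 0.46 + 0.20125 + 0.061875 = 4.76125
R0 > 1, so the population is growing.

growing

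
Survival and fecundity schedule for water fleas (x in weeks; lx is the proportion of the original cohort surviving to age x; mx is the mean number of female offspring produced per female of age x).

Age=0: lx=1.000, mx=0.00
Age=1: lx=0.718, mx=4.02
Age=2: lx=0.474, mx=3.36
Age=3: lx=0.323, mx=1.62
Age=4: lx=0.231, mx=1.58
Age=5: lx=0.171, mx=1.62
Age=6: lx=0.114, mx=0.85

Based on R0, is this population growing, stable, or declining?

R0 = Σ lx·mx = 0 + 2.88636 + 1.59264 + 0.52326 + 0.36498 + 0.27702 + 0.0969 = 5.74116
R0 > 1, so the population is growing.

growing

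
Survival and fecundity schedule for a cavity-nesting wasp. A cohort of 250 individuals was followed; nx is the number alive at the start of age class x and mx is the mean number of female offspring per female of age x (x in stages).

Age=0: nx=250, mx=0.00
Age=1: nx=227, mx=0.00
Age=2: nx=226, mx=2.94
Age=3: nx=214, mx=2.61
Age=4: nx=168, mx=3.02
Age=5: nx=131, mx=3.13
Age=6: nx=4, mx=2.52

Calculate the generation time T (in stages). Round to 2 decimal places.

3.32

lx = nx/n0 = nx/250: 1, 0.908, 0.904, 0.856, 0.672, 0.524, 0.016
lx·mx: 0, 0, 2.65776, 2.23416, 2.02944, 1.64012, 0.04032 → R0 = 8.6018
x·lx·mx: 0, 0, 5.31552, 6.70248, 8.11776, 8.2006, 0.24192 → Σ = 28.57828
T = 28.57828 / 8.6018 = 3.32236… → 3.32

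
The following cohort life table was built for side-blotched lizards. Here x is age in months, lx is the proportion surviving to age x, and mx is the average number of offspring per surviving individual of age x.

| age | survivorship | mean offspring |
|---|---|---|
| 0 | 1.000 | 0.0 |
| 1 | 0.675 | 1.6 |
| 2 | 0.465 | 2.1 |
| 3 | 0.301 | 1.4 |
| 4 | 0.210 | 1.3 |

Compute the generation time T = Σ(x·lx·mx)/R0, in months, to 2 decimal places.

lx·mx: 0, 1.08, 0.9765, 0.4214, 0.273 → R0 = 2.7509
x·lx·mx: 0, 1.08, 1.953, 1.2642, 1.092 → Σ = 5.3892
T = 5.3892 / 2.7509 = 1.959068… → 1.96

1.96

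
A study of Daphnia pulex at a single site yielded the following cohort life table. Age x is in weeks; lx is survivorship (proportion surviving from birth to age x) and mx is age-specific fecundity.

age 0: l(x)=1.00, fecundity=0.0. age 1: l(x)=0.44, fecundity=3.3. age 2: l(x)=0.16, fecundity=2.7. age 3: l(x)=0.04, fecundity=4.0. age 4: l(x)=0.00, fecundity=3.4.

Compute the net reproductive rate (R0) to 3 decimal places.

2.044

lx·mx by age: 0, 1.452, 0.432, 0.16, 0
R0 = Σ lx·mx = 2.044 → 2.044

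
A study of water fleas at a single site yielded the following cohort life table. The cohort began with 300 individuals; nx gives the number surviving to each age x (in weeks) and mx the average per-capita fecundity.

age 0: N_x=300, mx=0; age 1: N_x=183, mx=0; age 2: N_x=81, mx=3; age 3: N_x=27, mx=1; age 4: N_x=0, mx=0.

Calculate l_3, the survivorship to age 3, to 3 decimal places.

l_3 = n_3/n_0 = 27/300 = 0.09 → 0.090

0.090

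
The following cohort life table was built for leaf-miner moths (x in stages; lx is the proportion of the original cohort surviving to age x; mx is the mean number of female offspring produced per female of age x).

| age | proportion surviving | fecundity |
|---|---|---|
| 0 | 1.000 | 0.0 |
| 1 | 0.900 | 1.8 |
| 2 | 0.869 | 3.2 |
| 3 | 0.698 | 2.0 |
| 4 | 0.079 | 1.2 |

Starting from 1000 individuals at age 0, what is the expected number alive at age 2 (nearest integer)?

Expected survivors = N0 · l_2 = 1000 × 0.869 = 869 → 869

869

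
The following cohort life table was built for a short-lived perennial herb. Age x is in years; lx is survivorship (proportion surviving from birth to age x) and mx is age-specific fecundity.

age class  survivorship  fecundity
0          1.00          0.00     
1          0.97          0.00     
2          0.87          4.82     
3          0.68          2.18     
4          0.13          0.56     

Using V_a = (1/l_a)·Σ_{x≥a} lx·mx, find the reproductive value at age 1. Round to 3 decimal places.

lx·mx for x ≥ 1: 0, 4.1934, 1.4824, 0.0728 → sum = 5.7486
V_1 = 5.7486 / l_1 = 5.7486 / 0.97 = 5.926392… → 5.926

5.926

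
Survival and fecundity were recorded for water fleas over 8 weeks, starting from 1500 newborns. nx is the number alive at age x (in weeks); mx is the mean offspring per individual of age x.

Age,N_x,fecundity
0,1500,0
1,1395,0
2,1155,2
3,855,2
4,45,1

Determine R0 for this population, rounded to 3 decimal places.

lx = nx/n0 = nx/1500: 1, 0.93, 0.77, 0.57, 0.03
lx·mx by age: 0, 0, 1.54, 1.14, 0.03
R0 = Σ lx·mx = 2.71 → 2.710

2.710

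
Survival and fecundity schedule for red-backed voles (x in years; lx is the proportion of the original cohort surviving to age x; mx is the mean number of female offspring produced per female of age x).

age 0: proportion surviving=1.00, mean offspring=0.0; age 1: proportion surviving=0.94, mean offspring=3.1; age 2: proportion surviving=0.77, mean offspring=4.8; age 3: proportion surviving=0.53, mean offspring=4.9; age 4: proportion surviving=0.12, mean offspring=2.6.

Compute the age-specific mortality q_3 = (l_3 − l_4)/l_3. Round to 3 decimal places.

q_3 = (l_3 − l_4) / l_3 = (0.53 − 0.12) / 0.53
     = 0.41 / 0.53 = 0.773585… → 0.774

0.774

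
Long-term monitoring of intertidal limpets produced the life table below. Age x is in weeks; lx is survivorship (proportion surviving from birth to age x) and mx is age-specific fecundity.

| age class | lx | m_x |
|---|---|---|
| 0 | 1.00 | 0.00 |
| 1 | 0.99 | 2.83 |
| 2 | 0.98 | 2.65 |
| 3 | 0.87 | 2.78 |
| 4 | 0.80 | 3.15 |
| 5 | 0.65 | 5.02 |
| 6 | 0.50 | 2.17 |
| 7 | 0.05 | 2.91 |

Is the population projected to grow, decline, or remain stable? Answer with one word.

growing

R0 = Σ lx·mx = 0 + 2.8017 + 2.597 + 2.4186 + 2.52 + 3.263 + 1.085 + 0.1455 = 14.8308
R0 > 1, so the population is growing.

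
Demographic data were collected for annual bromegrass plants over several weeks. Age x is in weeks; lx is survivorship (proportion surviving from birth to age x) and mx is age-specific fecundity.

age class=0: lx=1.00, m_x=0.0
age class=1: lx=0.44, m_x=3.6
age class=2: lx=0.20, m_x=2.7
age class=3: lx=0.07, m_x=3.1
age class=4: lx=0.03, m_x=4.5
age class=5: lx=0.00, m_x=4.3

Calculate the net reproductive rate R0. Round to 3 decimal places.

lx·mx by age: 0, 1.584, 0.54, 0.217, 0.135, 0
R0 = Σ lx·mx = 2.476 → 2.476

2.476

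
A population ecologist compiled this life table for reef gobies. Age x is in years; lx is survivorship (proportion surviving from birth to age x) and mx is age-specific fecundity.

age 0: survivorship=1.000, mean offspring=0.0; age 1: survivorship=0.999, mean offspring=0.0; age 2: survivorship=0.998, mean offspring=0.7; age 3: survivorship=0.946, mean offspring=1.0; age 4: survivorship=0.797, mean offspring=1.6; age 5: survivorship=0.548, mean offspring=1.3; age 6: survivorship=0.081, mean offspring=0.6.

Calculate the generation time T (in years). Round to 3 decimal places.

3.583

lx·mx: 0, 0, 0.6986, 0.946, 1.2752, 0.7124, 0.0486 → R0 = 3.6808
x·lx·mx: 0, 0, 1.3972, 2.838, 5.1008, 3.562, 0.2916 → Σ = 13.1896
T = 13.1896 / 3.6808 = 3.583351… → 3.583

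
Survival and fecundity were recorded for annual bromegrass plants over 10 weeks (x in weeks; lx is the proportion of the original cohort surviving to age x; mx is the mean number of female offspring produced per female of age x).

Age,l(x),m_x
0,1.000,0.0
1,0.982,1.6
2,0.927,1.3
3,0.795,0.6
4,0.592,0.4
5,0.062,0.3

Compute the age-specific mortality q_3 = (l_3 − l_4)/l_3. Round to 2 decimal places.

q_3 = (l_3 − l_4) / l_3 = (0.795 − 0.592) / 0.795
     = 0.203 / 0.795 = 0.255346… → 0.26

0.26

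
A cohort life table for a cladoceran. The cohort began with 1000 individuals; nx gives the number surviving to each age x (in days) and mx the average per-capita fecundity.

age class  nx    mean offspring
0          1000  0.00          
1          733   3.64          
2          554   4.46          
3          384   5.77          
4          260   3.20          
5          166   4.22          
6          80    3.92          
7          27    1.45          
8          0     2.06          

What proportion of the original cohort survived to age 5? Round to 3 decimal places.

0.166

l_5 = n_5/n_0 = 166/1000 = 0.166 → 0.166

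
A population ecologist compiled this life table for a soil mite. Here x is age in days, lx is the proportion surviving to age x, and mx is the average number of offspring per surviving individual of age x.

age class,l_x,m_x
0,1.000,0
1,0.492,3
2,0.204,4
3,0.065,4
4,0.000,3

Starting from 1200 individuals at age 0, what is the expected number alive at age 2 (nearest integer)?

245

Expected survivors = N0 · l_2 = 1200 × 0.204 = 244.8 → 245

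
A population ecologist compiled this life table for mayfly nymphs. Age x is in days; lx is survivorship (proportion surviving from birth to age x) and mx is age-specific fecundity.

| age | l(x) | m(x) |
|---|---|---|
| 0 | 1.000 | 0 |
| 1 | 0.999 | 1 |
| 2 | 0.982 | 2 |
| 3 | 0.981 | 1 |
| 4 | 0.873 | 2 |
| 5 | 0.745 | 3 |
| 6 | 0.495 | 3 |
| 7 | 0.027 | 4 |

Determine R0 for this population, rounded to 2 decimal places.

9.52

lx·mx by age: 0, 0.999, 1.964, 0.981, 1.746, 2.235, 1.485, 0.108
R0 = Σ lx·mx = 9.518 → 9.52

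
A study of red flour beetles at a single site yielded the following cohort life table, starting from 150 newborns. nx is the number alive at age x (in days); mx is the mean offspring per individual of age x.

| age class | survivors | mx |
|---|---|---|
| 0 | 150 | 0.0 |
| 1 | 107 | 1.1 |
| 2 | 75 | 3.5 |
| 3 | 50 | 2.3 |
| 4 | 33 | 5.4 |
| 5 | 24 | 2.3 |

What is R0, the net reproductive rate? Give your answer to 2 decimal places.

lx = nx/n0 = nx/150: 1, 0.71333…, 0.5, 0.33333…, 0.22, 0.16
lx·mx by age: 0, 0.784667…, 1.75, 0.766667…, 1.188, 0.368
R0 = Σ lx·mx = 4.857333… → 4.86

4.86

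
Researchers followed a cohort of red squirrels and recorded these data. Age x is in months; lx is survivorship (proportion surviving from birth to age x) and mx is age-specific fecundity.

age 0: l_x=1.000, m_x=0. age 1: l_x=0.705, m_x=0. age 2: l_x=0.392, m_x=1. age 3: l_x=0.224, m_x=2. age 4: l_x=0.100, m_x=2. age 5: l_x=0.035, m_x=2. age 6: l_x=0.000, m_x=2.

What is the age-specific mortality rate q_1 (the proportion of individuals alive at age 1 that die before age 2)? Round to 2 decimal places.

q_1 = (l_1 − l_2) / l_1 = (0.705 − 0.392) / 0.705
     = 0.313 / 0.705 = 0.443972… → 0.44

0.44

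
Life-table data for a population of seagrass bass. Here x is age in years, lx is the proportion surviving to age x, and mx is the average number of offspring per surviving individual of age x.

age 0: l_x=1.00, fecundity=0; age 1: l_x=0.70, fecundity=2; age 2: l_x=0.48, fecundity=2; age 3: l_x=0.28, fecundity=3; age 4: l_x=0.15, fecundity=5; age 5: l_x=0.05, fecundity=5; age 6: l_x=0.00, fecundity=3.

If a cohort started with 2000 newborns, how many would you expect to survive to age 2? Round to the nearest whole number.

Expected survivors = N0 · l_2 = 2000 × 0.48 = 960 → 960

960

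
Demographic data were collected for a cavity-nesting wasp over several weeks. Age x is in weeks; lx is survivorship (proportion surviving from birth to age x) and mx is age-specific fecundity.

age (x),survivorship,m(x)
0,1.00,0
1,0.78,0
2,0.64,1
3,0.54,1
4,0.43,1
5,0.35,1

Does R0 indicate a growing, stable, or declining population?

R0 = Σ lx·mx = 0 + 0 + 0.64 + 0.54 + 0.43 + 0.35 = 1.96
R0 > 1, so the population is growing.

growing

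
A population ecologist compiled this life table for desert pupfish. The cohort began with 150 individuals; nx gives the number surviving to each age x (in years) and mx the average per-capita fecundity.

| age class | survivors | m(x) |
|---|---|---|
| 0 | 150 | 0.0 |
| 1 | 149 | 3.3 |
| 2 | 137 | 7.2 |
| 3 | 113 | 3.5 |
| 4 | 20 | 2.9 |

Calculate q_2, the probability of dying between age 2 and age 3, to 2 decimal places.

0.18

lx = nx/n0 = nx/150: 1, 0.99333…, 0.91333…, 0.75333…, 0.13333…
q_2 = (l_2 − l_3) / l_2 = (0.913333… − 0.753333…) / 0.913333…
     = 0.16… / 0.913333… = 0.175182… → 0.18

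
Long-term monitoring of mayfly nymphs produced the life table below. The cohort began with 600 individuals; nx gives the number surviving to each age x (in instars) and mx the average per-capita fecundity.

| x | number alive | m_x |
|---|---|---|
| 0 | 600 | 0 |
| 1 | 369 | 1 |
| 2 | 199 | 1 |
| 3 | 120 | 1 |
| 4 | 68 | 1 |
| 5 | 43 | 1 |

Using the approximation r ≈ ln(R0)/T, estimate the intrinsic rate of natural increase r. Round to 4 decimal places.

lx = nx/n0 = nx/600: 1, 0.615, 0.33167…, 0.2, 0.11333…, 0.07167…
R0 = Σ lx·mx = 0 + 0.615 + 0.33167… + 0.2 + 0.11333… + 0.07167… = 1.331667…
Σ x·lx·mx = 2.69…; T = 2.69…/1.331667… = 2.02003…
r ≈ ln(R0)/T = ln(1.331667…)/2.02003… = 0.141796… → 0.1418

0.1418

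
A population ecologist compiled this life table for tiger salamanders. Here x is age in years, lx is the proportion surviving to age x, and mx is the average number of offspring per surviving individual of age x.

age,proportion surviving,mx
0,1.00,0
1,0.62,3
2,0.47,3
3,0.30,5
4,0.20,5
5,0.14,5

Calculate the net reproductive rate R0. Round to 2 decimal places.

lx·mx by age: 0, 1.86, 1.41, 1.5, 1, 0.7
R0 = Σ lx·mx = 6.47 → 6.47

6.47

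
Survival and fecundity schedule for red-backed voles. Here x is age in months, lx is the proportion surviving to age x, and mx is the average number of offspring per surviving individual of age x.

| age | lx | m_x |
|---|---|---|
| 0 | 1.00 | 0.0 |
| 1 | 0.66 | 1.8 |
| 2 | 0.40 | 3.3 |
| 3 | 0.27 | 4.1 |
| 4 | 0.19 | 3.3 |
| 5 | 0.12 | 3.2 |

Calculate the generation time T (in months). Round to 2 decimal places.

2.50

lx·mx: 0, 1.188, 1.32, 1.107, 0.627, 0.384 → R0 = 4.626
x·lx·mx: 0, 1.188, 2.64, 3.321, 2.508, 1.92 → Σ = 11.577
T = 11.577 / 4.626 = 2.502594… → 2.50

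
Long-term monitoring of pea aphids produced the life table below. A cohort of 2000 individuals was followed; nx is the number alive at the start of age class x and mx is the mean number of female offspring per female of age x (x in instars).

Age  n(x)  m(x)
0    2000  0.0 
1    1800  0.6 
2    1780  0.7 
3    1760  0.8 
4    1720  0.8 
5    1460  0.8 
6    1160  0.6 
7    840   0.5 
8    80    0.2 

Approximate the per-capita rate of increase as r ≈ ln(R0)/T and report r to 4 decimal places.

lx = nx/n0 = nx/2000: 1, 0.9, 0.89, 0.88, 0.86, 0.73, 0.58, 0.42, 0.04
R0 = Σ lx·mx = 0 + 0.54 + 0.623 + 0.704 + 0.688 + 0.584 + 0.348 + 0.21 + 0.008 = 3.705
Σ x·lx·mx = 13.192; T = 13.192/3.705 = 3.56059…
r ≈ ln(R0)/T = ln(3.705)/3.56059… = 0.367827… → 0.3678

0.3678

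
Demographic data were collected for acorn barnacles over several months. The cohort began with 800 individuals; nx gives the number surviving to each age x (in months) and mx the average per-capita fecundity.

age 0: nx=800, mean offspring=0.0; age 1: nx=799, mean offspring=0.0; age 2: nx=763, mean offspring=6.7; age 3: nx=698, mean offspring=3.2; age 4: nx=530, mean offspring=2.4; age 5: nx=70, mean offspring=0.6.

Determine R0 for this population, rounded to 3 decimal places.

10.825

lx = nx/n0 = nx/800: 1, 0.99875, 0.95375, 0.8725, 0.6625, 0.0875
lx·mx by age: 0, 0, 6.390125, 2.792, 1.59, 0.0525
R0 = Σ lx·mx = 10.824625 → 10.825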